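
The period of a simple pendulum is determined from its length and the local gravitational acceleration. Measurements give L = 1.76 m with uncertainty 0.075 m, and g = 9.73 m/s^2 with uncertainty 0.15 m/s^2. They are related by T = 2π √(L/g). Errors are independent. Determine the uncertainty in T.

Since T is a product/quotient, work with relative uncertainties:
  (½·δL/L)² = (0.5×0.0426)² = 0.000454;  (−½·δg/g)² = (-0.5×0.0154)² = 5.94e-05
δT/T = √(0.000513) = 0.0227
T = 2.67 s, so δT = 0.0227 × 2.67 = 0.0605 s.

0.0605 s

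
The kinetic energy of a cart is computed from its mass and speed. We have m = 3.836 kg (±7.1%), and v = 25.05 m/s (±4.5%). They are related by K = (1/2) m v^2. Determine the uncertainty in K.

K is a product of powers, so relative uncertainties combine in quadrature:
  (1·δm/m)² = (1×0.0710)² = 0.00504;  (2·δv/v)² = (2×0.0450)² = 0.00810
δK/K = √(0.0131) = 0.115
K = 1204 J, so δK = 0.115 × 1204 = 138 J.

138 J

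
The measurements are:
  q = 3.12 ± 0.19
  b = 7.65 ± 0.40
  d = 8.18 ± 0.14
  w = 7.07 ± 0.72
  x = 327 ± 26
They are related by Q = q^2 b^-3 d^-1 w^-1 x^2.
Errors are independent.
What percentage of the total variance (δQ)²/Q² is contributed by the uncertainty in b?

32.6%

(δQ/Q)² = (2·δq/q)² + (-3·δb/b)² + (-1·δd/d)² + (-1·δw/w)² + (2·δx/x)²
  q term: (2×0.0609)² = 0.0148
  b term: (-3×0.0523)² = 0.0246
  d term: (-1×0.0171)² = 0.000293
  w term: (-1×0.102)² = 0.0104
  x term: (2×0.0795)² = 0.0253
Total = 0.0754. Share from b = 0.0246/0.0754 = 0.326.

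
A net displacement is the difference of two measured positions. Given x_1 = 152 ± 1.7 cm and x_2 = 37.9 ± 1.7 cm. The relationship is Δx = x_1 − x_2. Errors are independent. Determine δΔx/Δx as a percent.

Sums and differences: (δΔx)² = Σ (cᵢ δxᵢ)².
  (δx_1)² = 2.89;  (δx_2)² = 2.89
δΔx = √(5.78) = 2.40 cm
Δx = 114 cm, so δΔx/Δx = 2.40/114 = 0.0211.

2.11%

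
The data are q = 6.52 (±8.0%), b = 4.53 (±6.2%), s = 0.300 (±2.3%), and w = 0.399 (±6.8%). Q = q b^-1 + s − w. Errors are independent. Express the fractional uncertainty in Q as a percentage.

11.1%

Let p = q·b^-1 = 1.44. δp/p = √((1·δq/q)² + (-1·δb/b)²) = √(0.00640 + 0.00384) = 0.101, so δp = 0.146.
Q = p + s − w: δQ = √(δp² + δs² + δw²) = √(0.0212 + 4.76e-05 + 0.000736) = 0.148
Q = 1.34, so δQ/Q = 0.148/1.34 = 0.111.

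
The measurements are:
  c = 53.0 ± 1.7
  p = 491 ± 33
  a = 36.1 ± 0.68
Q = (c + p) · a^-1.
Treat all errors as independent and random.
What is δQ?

Let u = c + p = 544. δu = √(δc² + δp²) = √(2.89 + 1090) = 33.0, so δu/u = 0.0607.
Q is then a monomial in u, a:
δQ/Q = √((δu/u)² + (-1·δa/a)²) = √(0.00369 + 0.000355) = 0.0636
Q = 15.1, so δQ = 0.0636 × 15.1 = 0.958.

0.958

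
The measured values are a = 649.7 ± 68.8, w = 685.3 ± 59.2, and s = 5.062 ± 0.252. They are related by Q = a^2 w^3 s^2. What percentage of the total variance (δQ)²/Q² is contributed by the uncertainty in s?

8.13%

(δQ/Q)² = (2·δa/a)² + (3·δw/w)² + (2·δs/s)²
  a term: (2×0.106)² = 0.0449
  w term: (3×0.0864)² = 0.0672
  s term: (2×0.0498)² = 0.00991
Total = 0.122. Share from s = 0.00991/0.122 = 0.0813.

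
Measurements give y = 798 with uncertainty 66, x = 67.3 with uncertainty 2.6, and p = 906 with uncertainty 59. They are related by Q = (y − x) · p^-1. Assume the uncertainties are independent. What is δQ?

Let u = y − x = 731. δu = √(δy² + δx²) = √(4360 + 6.76) = 66.1, so δu/u = 0.0904.
Q is then a monomial in u, p:
δQ/Q = √((δu/u)² + (-1·δp/p)²) = √(0.00817 + 0.00424) = 0.111
Q = 0.807, so δQ = 0.111 × 0.807 = 0.0899.

0.0899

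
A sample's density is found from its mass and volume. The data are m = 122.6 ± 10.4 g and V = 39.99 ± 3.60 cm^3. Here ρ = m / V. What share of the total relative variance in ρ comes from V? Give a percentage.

53.0%

(δρ/ρ)² = (1·δm/m)² + (-1·δV/V)²
  m term: (1×0.0848)² = 0.00720
  V term: (-1×0.0900)² = 0.00810
Total = 0.0153. Share from V = 0.00810/0.0153 = 0.530.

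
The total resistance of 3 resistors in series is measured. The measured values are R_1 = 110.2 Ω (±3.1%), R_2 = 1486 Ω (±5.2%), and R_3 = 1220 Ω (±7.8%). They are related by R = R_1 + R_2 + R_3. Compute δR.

123 Ω

Sums and differences: (δR)² = Σ (cᵢ δxᵢ)².
  (δR_1)² = 11.7;  (δR_2)² = 5970;  (δR_3)² = 9060
δR = √(15000) = 123 Ω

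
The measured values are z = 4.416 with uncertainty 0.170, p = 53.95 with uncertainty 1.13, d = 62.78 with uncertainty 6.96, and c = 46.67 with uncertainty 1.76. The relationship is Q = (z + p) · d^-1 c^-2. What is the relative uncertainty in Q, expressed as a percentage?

13.6%

Let u = z + p = 58.37. δu = √(δz² + δp²) = √(0.0289 + 1.28) = 1.14, so δu/u = 0.0196.
Q is then a monomial in u, d, c:
δQ/Q = √((δu/u)² + (-1·δd/d)² + (-2·δc/c)²) = √(0.000383 + 0.0123 + 0.00569) = 0.136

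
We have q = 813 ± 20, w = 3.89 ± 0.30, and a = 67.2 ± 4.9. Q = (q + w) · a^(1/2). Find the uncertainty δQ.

294

Let u = q + w = 817. δu = √(δq² + δw²) = √(400 + 0.0900) = 20.0, so δu/u = 0.0245.
Q is then a monomial in u, a:
δQ/Q = √((δu/u)² + (½·δa/a)²) = √(0.000600 + 0.00133) = 0.0439
Q = 6700, so δQ = 0.0439 × 6700 = 294.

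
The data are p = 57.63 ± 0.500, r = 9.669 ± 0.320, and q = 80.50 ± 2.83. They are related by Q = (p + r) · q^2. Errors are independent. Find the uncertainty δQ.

30900

Let u = p + r = 67.30. δu = √(δp² + δr²) = √(0.250 + 0.102) = 0.594, so δu/u = 0.00882.
Q is then a monomial in u, q:
δQ/Q = √((δu/u)² + (2·δq/q)²) = √(7.78e-05 + 0.00494) = 0.0709
Q = 436100, so δQ = 0.0709 × 436100 = 30900.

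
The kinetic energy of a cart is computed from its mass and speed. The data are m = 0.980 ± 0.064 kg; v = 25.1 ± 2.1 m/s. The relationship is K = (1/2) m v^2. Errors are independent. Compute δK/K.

For a monomial K ∝ m, v^2, fractional errors add in quadrature:
  (1·δm/m)² = (1×0.0653)² = 0.00426;  (2·δv/v)² = (2×0.0837)² = 0.0280
δK/K = √(0.0323) = 0.180

0.180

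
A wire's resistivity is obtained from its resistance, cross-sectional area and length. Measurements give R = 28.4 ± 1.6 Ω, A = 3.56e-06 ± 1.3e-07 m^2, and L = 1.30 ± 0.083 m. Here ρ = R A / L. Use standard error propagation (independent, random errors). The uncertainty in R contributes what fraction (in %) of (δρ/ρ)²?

37.0%

(δρ/ρ)² = (1·δR/R)² + (1·δA/A)² + (-1·δL/L)²
  R term: (1×0.0563)² = 0.00317
  A term: (1×0.0365)² = 0.00133
  L term: (-1×0.0638)² = 0.00408
Total = 0.00858. Share from R = 0.00317/0.00858 = 0.370.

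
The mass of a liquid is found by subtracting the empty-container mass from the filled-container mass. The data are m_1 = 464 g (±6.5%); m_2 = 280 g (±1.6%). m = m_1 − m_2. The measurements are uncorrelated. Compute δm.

m is a linear combination, so absolute uncertainties add in quadrature:
  (δm_1)² = 910;  (δm_2)² = 20.1
δm = √(930) = 30.5 g

30.5 g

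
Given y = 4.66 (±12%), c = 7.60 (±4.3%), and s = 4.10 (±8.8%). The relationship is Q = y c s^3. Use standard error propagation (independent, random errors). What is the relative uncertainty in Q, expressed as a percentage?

Products/powers → add relative errors in quadrature, weighted by exponent:
  (1·δy/y)² = (1×0.120)² = 0.0144;  (1·δc/c)² = (1×0.0430)² = 0.00185;  (3·δs/s)² = (3×0.0880)² = 0.0697
δQ/Q = √(0.0859) = 0.293

29.3%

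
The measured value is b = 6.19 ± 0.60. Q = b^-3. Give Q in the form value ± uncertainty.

For a monomial Q ∝ b^-3, fractional errors add in quadrature:
  (-3·δb/b)² = (-3×0.0969)² = 0.0846
δQ/Q = √(0.0846) = 0.291
Q = 0.00422, so δQ = 0.291 × 0.00422 = 0.00123.

0.00422 ± 0.00123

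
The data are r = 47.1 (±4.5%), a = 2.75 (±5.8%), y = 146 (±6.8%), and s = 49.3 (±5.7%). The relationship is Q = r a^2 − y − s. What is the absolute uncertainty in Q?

Let p = r·a^2 = 356. δp/p = √((1·δr/r)² + (2·δa/a)²) = √(0.00202 + 0.0135) = 0.124, so δp = 44.3.
Q = p − y − s: δQ = √(δp² + δy² + δs²) = √(1960 + 98.6 + 7.90) = 45.5

45.5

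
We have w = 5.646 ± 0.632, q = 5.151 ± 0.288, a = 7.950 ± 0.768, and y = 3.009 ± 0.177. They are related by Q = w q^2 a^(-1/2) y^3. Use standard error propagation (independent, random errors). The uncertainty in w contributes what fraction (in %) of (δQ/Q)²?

(δQ/Q)² = (1·δw/w)² + (2·δq/q)² + (−½·δa/a)² + (3·δy/y)²
  w term: (1×0.112)² = 0.0125
  q term: (2×0.0559)² = 0.0125
  a term: (-0.5×0.0966)² = 0.00233
  y term: (3×0.0588)² = 0.0311
Total = 0.0585. Share from w = 0.0125/0.0585 = 0.214.

21.4%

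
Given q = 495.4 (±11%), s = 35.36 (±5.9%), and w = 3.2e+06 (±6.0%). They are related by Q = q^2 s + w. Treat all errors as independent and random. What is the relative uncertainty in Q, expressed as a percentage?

Let p = q^2·s = 8.678e+06. δp/p = √((2·δq/q)² + (1·δs/s)²) = √(0.0484 + 0.00348) = 0.228, so δp = 1.98e+06.
Q = p + w: δQ = √(δp² + δw²) = √(3.91e+12 + 3.69e+10) = 1.99e+06
Q = 1.188e+07, so δQ/Q = 1.99e+06/1.188e+07 = 0.167.

16.7%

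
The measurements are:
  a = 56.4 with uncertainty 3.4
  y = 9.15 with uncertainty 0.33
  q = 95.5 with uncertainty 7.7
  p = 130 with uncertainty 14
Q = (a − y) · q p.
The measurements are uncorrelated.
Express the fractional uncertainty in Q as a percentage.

Let u = a − y = 47.2. δu = √(δa² + δy²) = √(11.6 + 0.109) = 3.42, so δu/u = 0.0723.
Q is then a monomial in u, q, p:
δQ/Q = √((δu/u)² + (1·δq/q)² + (1·δp/p)²) = √(0.00523 + 0.00650 + 0.0116) = 0.153

15.3%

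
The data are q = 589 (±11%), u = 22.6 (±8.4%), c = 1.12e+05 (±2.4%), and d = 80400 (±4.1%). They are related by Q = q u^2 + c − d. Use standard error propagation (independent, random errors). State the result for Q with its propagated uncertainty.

Let p = q·u^2 = 3.01e+05. δp/p = √((1·δq/q)² + (2·δu/u)²) = √(0.0121 + 0.0282) = 0.201, so δp = 60400.
Q = p + c − d: δQ = √(δp² + δc² + δd²) = √(3.65e+09 + 7.23e+06 + 1.09e+07) = 60600
Q = 3.32e+05.

(3.32 ± 0.606) × 10^5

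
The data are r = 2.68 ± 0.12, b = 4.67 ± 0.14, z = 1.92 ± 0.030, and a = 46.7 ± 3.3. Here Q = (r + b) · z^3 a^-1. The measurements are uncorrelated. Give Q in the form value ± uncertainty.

Let u = r + b = 7.35. δu = √(δr² + δb²) = √(0.0144 + 0.0196) = 0.184, so δu/u = 0.0251.
Q is then a monomial in u, z, a:
δQ/Q = √((δu/u)² + (3·δz/z)² + (-1·δa/a)²) = √(0.000629 + 0.00220 + 0.00499) = 0.0884
Q = 1.11, so δQ = 0.0884 × 1.11 = 0.0985.

1.11 ± 0.0985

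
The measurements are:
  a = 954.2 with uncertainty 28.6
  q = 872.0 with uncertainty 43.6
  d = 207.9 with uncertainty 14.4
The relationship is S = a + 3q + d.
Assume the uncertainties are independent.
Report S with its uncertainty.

For a sum/difference, combine absolute errors in quadrature:
  (δa)² = 818;  (3·δq)² = 17100;  (δd)² = 207
δS = √(18100) = 135
S = 3778.

3778 ± 135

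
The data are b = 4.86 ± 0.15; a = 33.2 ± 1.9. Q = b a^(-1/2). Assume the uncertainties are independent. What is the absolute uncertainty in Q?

0.0355

Since Q is a product/quotient, work with relative uncertainties:
  (1·δb/b)² = (1×0.0309)² = 0.000953;  (−½·δa/a)² = (-0.5×0.0572)² = 0.000819
δQ/Q = √(0.00177) = 0.0421
Q = 0.843, so δQ = 0.0421 × 0.843 = 0.0355.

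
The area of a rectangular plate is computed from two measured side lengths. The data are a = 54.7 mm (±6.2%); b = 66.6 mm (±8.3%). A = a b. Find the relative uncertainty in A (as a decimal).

0.104

For a monomial A ∝ a, b, fractional errors add in quadrature:
  (1·δa/a)² = (1×0.0620)² = 0.00384;  (1·δb/b)² = (1×0.0830)² = 0.00689
δA/A = √(0.0107) = 0.104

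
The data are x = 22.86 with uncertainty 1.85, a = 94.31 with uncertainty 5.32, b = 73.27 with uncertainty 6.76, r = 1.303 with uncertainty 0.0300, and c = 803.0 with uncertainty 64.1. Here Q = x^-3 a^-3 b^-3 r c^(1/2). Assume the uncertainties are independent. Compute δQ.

Q is a product of powers, so relative uncertainties combine in quadrature:
  (-3·δx/x)² = (-3×0.0809)² = 0.0589;  (-3·δa/a)² = (-3×0.0564)² = 0.0286;  (-3·δb/b)² = (-3×0.0923)² = 0.0766;  (1·δr/r)² = (1×0.0230)² = 0.000530;  (½·δc/c)² = (0.5×0.0798)² = 0.00159
δQ/Q = √(0.166) = 0.408
Q = 9.367e-15, so δQ = 0.408 × 9.367e-15 = 3.82e-15.

3.82e-15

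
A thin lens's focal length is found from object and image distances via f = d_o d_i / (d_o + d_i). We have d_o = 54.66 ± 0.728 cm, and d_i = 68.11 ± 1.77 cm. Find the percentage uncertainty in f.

∂f/∂d_o = (d_i/(d_o+d_i))² = 0.308;  ∂f/∂d_i = (d_o/(d_o+d_i))² = 0.198
δf = √((∂f/∂d_o · δd_o)² + (∂f/∂d_i · δd_i)²) = √(0.0502 + 0.123) = 0.416 cm
f = 30.32 cm, so δf/f = 0.416/30.32 = 0.0137.

1.37%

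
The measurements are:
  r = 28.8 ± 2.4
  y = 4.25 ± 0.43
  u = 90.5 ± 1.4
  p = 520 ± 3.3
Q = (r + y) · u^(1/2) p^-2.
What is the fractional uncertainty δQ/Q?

0.0753

Let w = r + y = 33.0. δw = √(δr² + δy²) = √(5.76 + 0.185) = 2.44, so δw/w = 0.0738.
Q is then a monomial in w, u, p:
δQ/Q = √((δw/w)² + (½·δu/u)² + (-2·δp/p)²) = √(0.00544 + 5.98e-05 + 0.000161) = 0.0753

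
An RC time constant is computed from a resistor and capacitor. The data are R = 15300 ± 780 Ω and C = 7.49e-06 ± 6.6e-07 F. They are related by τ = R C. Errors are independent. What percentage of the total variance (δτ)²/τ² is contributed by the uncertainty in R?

(δτ/τ)² = (1·δR/R)² + (1·δC/C)²
  R term: (1×0.0510)² = 0.00260
  C term: (1×0.0881)² = 0.00776
Total = 0.0104. Share from R = 0.00260/0.0104 = 0.251.

25.1%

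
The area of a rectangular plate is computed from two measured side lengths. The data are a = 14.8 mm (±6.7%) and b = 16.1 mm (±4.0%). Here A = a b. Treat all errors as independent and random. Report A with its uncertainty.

238 ± 18.6 mm^2

A is a product of powers, so relative uncertainties combine in quadrature:
  (1·δa/a)² = (1×0.0670)² = 0.00449;  (1·δb/b)² = (1×0.0400)² = 0.00160
δA/A = √(0.00609) = 0.0780
A = 238 mm^2, so δA = 0.0780 × 238 = 18.6 mm^2.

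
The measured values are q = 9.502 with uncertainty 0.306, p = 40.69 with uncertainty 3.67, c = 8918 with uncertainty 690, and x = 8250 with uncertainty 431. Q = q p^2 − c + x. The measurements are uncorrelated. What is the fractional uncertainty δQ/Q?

0.199

Let w = q·p^2 = 15730. δw/w = √((1·δq/q)² + (2·δp/p)²) = √(0.00104 + 0.0325) = 0.183, so δw = 2880.
Q = w − c + x: δQ = √(δw² + δc² + δx²) = √(8.31e+06 + 4.76e+05 + 1.86e+05) = 3000
Q = 15060, so δQ/Q = 3000/15060 = 0.199.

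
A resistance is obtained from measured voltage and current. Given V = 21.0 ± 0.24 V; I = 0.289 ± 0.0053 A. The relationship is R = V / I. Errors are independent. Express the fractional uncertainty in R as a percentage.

2.16%

Each factor contributes (exponent × relative error)² to (δR/R)²:
  (1·δV/V)² = (1×0.0114)² = 0.000131;  (-1·δI/I)² = (-1×0.0183)² = 0.000336
δR/R = √(0.000467) = 0.0216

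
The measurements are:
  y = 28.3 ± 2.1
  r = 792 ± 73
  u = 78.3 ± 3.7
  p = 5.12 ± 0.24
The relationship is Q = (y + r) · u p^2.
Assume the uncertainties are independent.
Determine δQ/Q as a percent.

13.8%

Let w = y + r = 820. δw = √(δy² + δr²) = √(4.41 + 5330) = 73.0, so δw/w = 0.0890.
Q is then a monomial in w, u, p:
δQ/Q = √((δw/w)² + (1·δu/u)² + (2·δp/p)²) = √(0.00793 + 0.00223 + 0.00879) = 0.138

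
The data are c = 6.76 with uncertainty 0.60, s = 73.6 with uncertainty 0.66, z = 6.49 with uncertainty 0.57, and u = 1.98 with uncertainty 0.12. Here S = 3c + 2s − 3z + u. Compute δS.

Each term contributes (cᵢ δxᵢ)² to (δS)²:
  (3·δc)² = 3.24;  (2·δs)² = 1.74;  (3·δz)² = 2.92;  (δu)² = 0.0144
δS = √(7.92) = 2.81

2.81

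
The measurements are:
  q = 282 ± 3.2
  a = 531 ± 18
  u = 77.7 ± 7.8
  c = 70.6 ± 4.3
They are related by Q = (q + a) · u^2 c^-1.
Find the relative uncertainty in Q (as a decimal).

0.211

Let w = q + a = 813. δw = √(δq² + δa²) = √(10.2 + 324) = 18.3, so δw/w = 0.0225.
Q is then a monomial in w, u, c:
δQ/Q = √((δw/w)² + (2·δu/u)² + (-1·δc/c)²) = √(0.000506 + 0.0403 + 0.00371) = 0.211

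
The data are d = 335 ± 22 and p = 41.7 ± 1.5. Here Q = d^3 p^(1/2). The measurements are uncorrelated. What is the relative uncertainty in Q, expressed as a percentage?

19.8%

Products/powers → add relative errors in quadrature, weighted by exponent:
  (3·δd/d)² = (3×0.0657)² = 0.0388;  (½·δp/p)² = (0.5×0.0360)² = 0.000323
δQ/Q = √(0.0391) = 0.198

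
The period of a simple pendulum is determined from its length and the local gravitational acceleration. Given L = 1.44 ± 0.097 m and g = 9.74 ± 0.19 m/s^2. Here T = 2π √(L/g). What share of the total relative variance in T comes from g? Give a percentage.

7.74%

(δT/T)² = (½·δL/L)² + (−½·δg/g)²
  L term: (0.5×0.0674)² = 0.00113
  g term: (-0.5×0.0195)² = 9.51e-05
Total = 0.00123. Share from g = 9.51e-05/0.00123 = 0.0774.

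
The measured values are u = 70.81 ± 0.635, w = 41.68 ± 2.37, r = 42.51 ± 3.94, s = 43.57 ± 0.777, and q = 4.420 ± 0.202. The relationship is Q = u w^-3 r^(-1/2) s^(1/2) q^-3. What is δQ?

Products/powers → add relative errors in quadrature, weighted by exponent:
  (1·δu/u)² = (1×0.00897)² = 8.04e-05;  (-3·δw/w)² = (-3×0.0569)² = 0.0291;  (−½·δr/r)² = (-0.5×0.0927)² = 0.00215;  (½·δs/s)² = (0.5×0.0178)² = 7.95e-05;  (-3·δq/q)² = (-3×0.0457)² = 0.0188
δQ/Q = √(0.0502) = 0.224
Q = 1.147e-05, so δQ = 0.224 × 1.147e-05 = 2.57e-06.

2.57e-06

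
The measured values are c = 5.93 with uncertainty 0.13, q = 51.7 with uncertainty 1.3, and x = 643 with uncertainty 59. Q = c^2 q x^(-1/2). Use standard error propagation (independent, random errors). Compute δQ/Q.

Relative error in a monomial: (δQ/Q)² = Σ (nᵢ · δxᵢ/xᵢ)².
  (2·δc/c)² = (2×0.0219)² = 0.00192;  (1·δq/q)² = (1×0.0251)² = 0.000632;  (−½·δx/x)² = (-0.5×0.0918)² = 0.00210
δQ/Q = √(0.00466) = 0.0683

0.0683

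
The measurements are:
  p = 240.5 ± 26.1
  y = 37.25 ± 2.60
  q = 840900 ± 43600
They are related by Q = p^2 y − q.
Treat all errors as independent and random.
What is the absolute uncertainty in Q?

4.93e+05

Let w = p^2·y = 2.155e+06. δw/w = √((2·δp/p)² + (1·δy/y)²) = √(0.0471 + 0.00487) = 0.228, so δw = 4.91e+05.
Q = w − q: δQ = √(δw² + δq²) = √(2.41e+11 + 1.9e+09) = 4.93e+05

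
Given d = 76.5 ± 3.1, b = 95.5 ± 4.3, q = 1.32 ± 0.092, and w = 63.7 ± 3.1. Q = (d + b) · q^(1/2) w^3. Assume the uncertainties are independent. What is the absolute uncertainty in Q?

Let u = d + b = 172. δu = √(δd² + δb²) = √(9.61 + 18.5) = 5.30, so δu/u = 0.0308.
Q is then a monomial in u, q, w:
δQ/Q = √((δu/u)² + (½·δq/q)² + (3·δw/w)²) = √(0.000950 + 0.00121 + 0.0213) = 0.153
Q = 5.11e+07, so δQ = 0.153 × 5.11e+07 = 7.83e+06.

7.83e+06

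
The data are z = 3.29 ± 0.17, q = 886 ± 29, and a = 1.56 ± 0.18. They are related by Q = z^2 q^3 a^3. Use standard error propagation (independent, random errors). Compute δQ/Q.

Products/powers → add relative errors in quadrature, weighted by exponent:
  (2·δz/z)² = (2×0.0517)² = 0.0107;  (3·δq/q)² = (3×0.0327)² = 0.00964;  (3·δa/a)² = (3×0.115)² = 0.120
δQ/Q = √(0.140) = 0.374

0.374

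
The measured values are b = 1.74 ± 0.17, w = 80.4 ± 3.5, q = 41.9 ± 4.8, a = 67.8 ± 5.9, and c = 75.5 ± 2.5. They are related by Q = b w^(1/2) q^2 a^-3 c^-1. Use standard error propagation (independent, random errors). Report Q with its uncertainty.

Q is a product of powers, so relative uncertainties combine in quadrature:
  (1·δb/b)² = (1×0.0977)² = 0.00955;  (½·δw/w)² = (0.5×0.0435)² = 0.000474;  (2·δq/q)² = (2×0.115)² = 0.0525;  (-3·δa/a)² = (-3×0.0870)² = 0.0682;  (-1·δc/c)² = (-1×0.0331)² = 0.00110
δQ/Q = √(0.132) = 0.363
Q = 0.00116, so δQ = 0.363 × 0.00116 = 0.000423.

0.00116 ± 0.000423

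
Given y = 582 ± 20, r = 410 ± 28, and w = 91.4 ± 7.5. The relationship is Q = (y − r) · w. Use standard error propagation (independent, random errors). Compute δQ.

Let u = y − r = 172. δu = √(δy² + δr²) = √(400 + 784) = 34.4, so δu/u = 0.200.
Q is then a monomial in u, w:
δQ/Q = √((δu/u)² + (1·δw/w)²) = √(0.0400 + 0.00673) = 0.216
Q = 15700, so δQ = 0.216 × 15700 = 3400.

3400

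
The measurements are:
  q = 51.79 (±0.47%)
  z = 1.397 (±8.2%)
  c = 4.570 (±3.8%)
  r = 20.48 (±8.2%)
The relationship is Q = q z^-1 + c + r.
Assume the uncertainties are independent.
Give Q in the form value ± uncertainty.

62.12 ± 3.48

Let p = q·z^-1 = 37.07. δp/p = √((1·δq/q)² + (-1·δz/z)²) = √(2.21e-05 + 0.00672) = 0.0821, so δp = 3.04.
Q = p + c + r: δQ = √(δp² + δc² + δr²) = √(9.27 + 0.0302 + 2.82) = 3.48
Q = 62.12.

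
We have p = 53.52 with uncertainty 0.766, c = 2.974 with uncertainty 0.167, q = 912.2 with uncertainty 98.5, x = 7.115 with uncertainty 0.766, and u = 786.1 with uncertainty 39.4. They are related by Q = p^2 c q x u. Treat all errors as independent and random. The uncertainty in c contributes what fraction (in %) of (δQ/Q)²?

(δQ/Q)² = (2·δp/p)² + (1·δc/c)² + (1·δq/q)² + (1·δx/x)² + (1·δu/u)²
  p term: (2×0.0143)² = 0.000819
  c term: (1×0.0562)² = 0.00315
  q term: (1×0.108)² = 0.0117
  x term: (1×0.108)² = 0.0116
  u term: (1×0.0501)² = 0.00251
Total = 0.0297. Share from c = 0.00315/0.0297 = 0.106.

10.6%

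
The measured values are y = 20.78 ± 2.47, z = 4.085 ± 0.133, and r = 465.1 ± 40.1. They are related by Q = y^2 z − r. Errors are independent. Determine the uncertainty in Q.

425

Let p = y^2·z = 1764. δp/p = √((2·δy/y)² + (1·δz/z)²) = √(0.0565 + 0.00106) = 0.240, so δp = 423.
Q = p − r: δQ = √(δp² + δr²) = √(1.79e+05 + 1610) = 425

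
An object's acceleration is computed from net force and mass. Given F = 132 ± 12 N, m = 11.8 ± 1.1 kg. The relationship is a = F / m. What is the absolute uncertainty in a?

1.46 m/s^2

a is a product of powers, so relative uncertainties combine in quadrature:
  (1·δF/F)² = (1×0.0909)² = 0.00826;  (-1·δm/m)² = (-1×0.0932)² = 0.00869
δa/a = √(0.0170) = 0.130
a = 11.2 m/s^2, so δa = 0.130 × 11.2 = 1.46 m/s^2.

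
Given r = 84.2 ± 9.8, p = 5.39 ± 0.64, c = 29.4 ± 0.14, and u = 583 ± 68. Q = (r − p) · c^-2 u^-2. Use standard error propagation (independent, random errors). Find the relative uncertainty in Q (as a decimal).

Let w = r − p = 78.8. δw = √(δr² + δp²) = √(96.0 + 0.410) = 9.82, so δw/w = 0.125.
Q is then a monomial in w, c, u:
δQ/Q = √((δw/w)² + (-2·δc/c)² + (-2·δu/u)²) = √(0.0155 + 9.07e-05 + 0.0544) = 0.265

0.265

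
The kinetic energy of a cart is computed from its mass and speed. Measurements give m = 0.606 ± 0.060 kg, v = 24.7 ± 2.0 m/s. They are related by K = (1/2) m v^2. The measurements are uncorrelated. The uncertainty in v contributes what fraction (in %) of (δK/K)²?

(δK/K)² = (1·δm/m)² + (2·δv/v)²
  m term: (1×0.0990)² = 0.00980
  v term: (2×0.0810)² = 0.0262
Total = 0.0360. Share from v = 0.0262/0.0360 = 0.728.

72.8%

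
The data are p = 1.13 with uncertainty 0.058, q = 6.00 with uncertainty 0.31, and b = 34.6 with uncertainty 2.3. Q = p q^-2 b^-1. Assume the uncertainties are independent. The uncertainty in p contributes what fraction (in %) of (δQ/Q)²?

14.9%

(δQ/Q)² = (1·δp/p)² + (-2·δq/q)² + (-1·δb/b)²
  p term: (1×0.0513)² = 0.00263
  q term: (-2×0.0517)² = 0.0107
  b term: (-1×0.0665)² = 0.00442
Total = 0.0177. Share from p = 0.00263/0.0177 = 0.149.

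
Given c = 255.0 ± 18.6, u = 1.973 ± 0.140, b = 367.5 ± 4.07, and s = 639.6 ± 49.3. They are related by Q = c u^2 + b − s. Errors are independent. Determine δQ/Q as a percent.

23.0%

Let p = c·u^2 = 992.6. δp/p = √((1·δc/c)² + (2·δu/u)²) = √(0.00532 + 0.0201) = 0.160, so δp = 158.
Q = p + b − s: δQ = √(δp² + δb² + δs²) = √(25100 + 16.6 + 2430) = 166
Q = 720.5, so δQ/Q = 166/720.5 = 0.230.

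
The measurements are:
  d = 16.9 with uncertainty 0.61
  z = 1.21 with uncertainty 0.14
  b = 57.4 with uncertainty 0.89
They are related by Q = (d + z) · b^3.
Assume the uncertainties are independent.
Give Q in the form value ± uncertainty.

Let u = d + z = 18.1. δu = √(δd² + δz²) = √(0.372 + 0.0196) = 0.626, so δu/u = 0.0346.
Q is then a monomial in u, b:
δQ/Q = √((δu/u)² + (3·δb/b)²) = √(0.00119 + 0.00216) = 0.0579
Q = 3.42e+06, so δQ = 0.0579 × 3.42e+06 = 1.98e+05.

(3.42 ± 0.198) × 10^6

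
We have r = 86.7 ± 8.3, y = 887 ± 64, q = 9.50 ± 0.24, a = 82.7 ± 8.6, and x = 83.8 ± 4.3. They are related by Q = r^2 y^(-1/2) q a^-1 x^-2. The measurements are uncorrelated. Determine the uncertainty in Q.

Each factor contributes (exponent × relative error)² to (δQ/Q)²:
  (2·δr/r)² = (2×0.0957)² = 0.0367;  (−½·δy/y)² = (-0.5×0.0722)² = 0.00130;  (1·δq/q)² = (1×0.0253)² = 0.000638;  (-1·δa/a)² = (-1×0.104)² = 0.0108;  (-2·δx/x)² = (-2×0.0513)² = 0.0105
δQ/Q = √(0.0599) = 0.245
Q = 0.00413, so δQ = 0.245 × 0.00413 = 0.00101.

0.00101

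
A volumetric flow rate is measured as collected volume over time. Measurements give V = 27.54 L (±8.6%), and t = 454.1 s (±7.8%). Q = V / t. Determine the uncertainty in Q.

Since Q is a product/quotient, work with relative uncertainties:
  (1·δV/V)² = (1×0.0860)² = 0.00740;  (-1·δt/t)² = (-1×0.0780)² = 0.00608
δQ/Q = √(0.0135) = 0.116
Q = 0.06065 L/s, so δQ = 0.116 × 0.06065 = 0.00704 L/s.

0.00704 L/s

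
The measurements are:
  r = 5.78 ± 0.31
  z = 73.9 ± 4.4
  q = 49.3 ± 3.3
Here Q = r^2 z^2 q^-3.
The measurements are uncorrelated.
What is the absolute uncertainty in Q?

Products/powers → add relative errors in quadrature, weighted by exponent:
  (2·δr/r)² = (2×0.0536)² = 0.0115;  (2·δz/z)² = (2×0.0595)² = 0.0142;  (-3·δq/q)² = (-3×0.0669)² = 0.0403
δQ/Q = √(0.0660) = 0.257
Q = 1.52, so δQ = 0.257 × 1.52 = 0.391.

0.391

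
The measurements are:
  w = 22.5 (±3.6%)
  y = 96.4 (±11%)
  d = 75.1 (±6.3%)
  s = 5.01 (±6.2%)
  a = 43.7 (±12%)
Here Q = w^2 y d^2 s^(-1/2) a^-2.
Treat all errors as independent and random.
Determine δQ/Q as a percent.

30.3%

Q is a product of powers, so relative uncertainties combine in quadrature:
  (2·δw/w)² = (2×0.0360)² = 0.00518;  (1·δy/y)² = (1×0.110)² = 0.0121;  (2·δd/d)² = (2×0.0630)² = 0.0159;  (−½·δs/s)² = (-0.5×0.0620)² = 0.000961;  (-2·δa/a)² = (-2×0.120)² = 0.0576
δQ/Q = √(0.0917) = 0.303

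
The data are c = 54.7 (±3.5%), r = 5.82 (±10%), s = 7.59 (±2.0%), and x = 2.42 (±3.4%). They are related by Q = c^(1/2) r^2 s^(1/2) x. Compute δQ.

341

Relative error in a monomial: (δQ/Q)² = Σ (nᵢ · δxᵢ/xᵢ)².
  (½·δc/c)² = (0.5×0.0350)² = 0.000306;  (2·δr/r)² = (2×0.100)² = 0.0400;  (½·δs/s)² = (0.5×0.0200)² = 0.000100;  (1·δx/x)² = (1×0.0340)² = 0.00116
δQ/Q = √(0.0416) = 0.204
Q = 1670, so δQ = 0.204 × 1670 = 341.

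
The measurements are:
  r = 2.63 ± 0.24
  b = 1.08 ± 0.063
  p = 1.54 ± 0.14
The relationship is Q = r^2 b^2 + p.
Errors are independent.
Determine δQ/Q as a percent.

Let w = r^2·b^2 = 8.07. δw/w = √((2·δr/r)² + (2·δb/b)²) = √(0.0333 + 0.0136) = 0.217, so δw = 1.75.
Q = w + p: δQ = √(δw² + δp²) = √(3.05 + 0.0196) = 1.75
Q = 9.61, so δQ/Q = 1.75/9.61 = 0.182.

18.2%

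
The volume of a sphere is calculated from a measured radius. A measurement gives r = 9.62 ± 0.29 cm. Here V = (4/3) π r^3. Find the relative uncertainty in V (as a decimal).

0.0904

V ∝ r^3, so δV/V = |3| · δr/r = 3 × 0.0301 = 0.0904.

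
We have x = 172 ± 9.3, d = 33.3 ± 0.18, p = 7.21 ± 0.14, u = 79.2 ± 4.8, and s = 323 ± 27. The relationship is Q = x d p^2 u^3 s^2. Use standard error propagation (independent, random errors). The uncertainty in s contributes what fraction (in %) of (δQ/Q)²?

42.7%

(δQ/Q)² = (1·δx/x)² + (1·δd/d)² + (2·δp/p)² + (3·δu/u)² + (2·δs/s)²
  x term: (1×0.0541)² = 0.00292
  d term: (1×0.00541)² = 2.92e-05
  p term: (2×0.0194)² = 0.00151
  u term: (3×0.0606)² = 0.0331
  s term: (2×0.0836)² = 0.0280
Total = 0.0655. Share from s = 0.0280/0.0655 = 0.427.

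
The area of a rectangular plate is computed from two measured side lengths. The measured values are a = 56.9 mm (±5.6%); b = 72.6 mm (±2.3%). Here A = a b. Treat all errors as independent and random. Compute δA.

250 mm^2

For a monomial A ∝ a, b, fractional errors add in quadrature:
  (1·δa/a)² = (1×0.0560)² = 0.00314;  (1·δb/b)² = (1×0.0230)² = 0.000529
δA/A = √(0.00366) = 0.0605
A = 4130 mm^2, so δA = 0.0605 × 4130 = 250 mm^2.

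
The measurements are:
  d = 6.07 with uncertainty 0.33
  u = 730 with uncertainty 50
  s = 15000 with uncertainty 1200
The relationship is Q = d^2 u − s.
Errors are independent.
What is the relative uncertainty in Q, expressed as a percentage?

Let p = d^2·u = 26900. δp/p = √((2·δd/d)² + (1·δu/u)²) = √(0.0118 + 0.00469) = 0.129, so δp = 3460.
Q = p − s: δQ = √(δp² + δs²) = √(1.19e+07 + 1.44e+06) = 3660
Q = 11900, so δQ/Q = 3660/11900 = 0.308.

30.8%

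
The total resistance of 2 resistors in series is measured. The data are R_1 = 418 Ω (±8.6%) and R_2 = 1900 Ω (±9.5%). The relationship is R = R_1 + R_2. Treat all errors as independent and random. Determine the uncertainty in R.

184 Ω

Sums and differences: (δR)² = Σ (cᵢ δxᵢ)².
  (δR_1)² = 1290;  (δR_2)² = 32600
δR = √(33900) = 184 Ω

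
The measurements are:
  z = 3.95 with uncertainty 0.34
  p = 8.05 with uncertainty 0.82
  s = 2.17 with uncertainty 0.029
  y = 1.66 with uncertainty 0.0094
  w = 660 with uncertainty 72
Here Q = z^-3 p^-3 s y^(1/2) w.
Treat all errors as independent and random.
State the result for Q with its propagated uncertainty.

0.0574 ± 0.0238

Q is a product of powers, so relative uncertainties combine in quadrature:
  (-3·δz/z)² = (-3×0.0861)² = 0.0667;  (-3·δp/p)² = (-3×0.102)² = 0.0934;  (1·δs/s)² = (1×0.0134)² = 0.000179;  (½·δy/y)² = (0.5×0.00566)² = 8.02e-06;  (1·δw/w)² = (1×0.109)² = 0.0119
δQ/Q = √(0.172) = 0.415
Q = 0.0574, so δQ = 0.415 × 0.0574 = 0.0238.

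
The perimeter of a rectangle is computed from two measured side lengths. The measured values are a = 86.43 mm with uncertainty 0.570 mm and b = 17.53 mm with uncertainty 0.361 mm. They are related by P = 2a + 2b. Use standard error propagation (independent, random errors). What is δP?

1.35 mm

Sums and differences: (δP)² = Σ (cᵢ δxᵢ)².
  (2·δa)² = 1.30;  (2·δb)² = 0.521
δP = √(1.82) = 1.35 mm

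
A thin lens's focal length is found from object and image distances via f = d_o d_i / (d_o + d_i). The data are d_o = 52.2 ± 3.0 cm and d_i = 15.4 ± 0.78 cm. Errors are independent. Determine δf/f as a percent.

∂f/∂d_o = (d_i/(d_o+d_i))² = 0.0519;  ∂f/∂d_i = (d_o/(d_o+d_i))² = 0.596
δf = √((∂f/∂d_o · δd_o)² + (∂f/∂d_i · δd_i)²) = √(0.0242 + 0.216) = 0.490 cm
f = 11.9 cm, so δf/f = 0.490/11.9 = 0.0412.

4.12%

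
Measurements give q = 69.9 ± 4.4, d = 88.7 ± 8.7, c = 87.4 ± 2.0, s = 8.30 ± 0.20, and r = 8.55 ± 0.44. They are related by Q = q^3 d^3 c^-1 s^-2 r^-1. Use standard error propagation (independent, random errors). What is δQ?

Relative error in a monomial: (δQ/Q)² = Σ (nᵢ · δxᵢ/xᵢ)².
  (3·δq/q)² = (3×0.0629)² = 0.0357;  (3·δd/d)² = (3×0.0981)² = 0.0866;  (-1·δc/c)² = (-1×0.0229)² = 0.000524;  (-2·δs/s)² = (-2×0.0241)² = 0.00232;  (-1·δr/r)² = (-1×0.0515)² = 0.00265
δQ/Q = √(0.128) = 0.357
Q = 4.63e+06, so δQ = 0.357 × 4.63e+06 = 1.65e+06.

1.65e+06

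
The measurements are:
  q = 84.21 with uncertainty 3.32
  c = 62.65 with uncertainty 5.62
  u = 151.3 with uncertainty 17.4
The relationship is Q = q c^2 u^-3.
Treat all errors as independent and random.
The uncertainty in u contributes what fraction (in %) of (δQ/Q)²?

(δQ/Q)² = (1·δq/q)² + (2·δc/c)² + (-3·δu/u)²
  q term: (1×0.0394)² = 0.00155
  c term: (2×0.0897)² = 0.0322
  u term: (-3×0.115)² = 0.119
Total = 0.153. Share from u = 0.119/0.153 = 0.779.

77.9%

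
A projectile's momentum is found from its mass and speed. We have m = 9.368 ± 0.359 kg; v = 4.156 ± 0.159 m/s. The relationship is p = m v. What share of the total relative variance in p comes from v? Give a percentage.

49.9%

(δp/p)² = (1·δm/m)² + (1·δv/v)²
  m term: (1×0.0383)² = 0.00147
  v term: (1×0.0383)² = 0.00146
Total = 0.00293. Share from v = 0.00146/0.00293 = 0.499.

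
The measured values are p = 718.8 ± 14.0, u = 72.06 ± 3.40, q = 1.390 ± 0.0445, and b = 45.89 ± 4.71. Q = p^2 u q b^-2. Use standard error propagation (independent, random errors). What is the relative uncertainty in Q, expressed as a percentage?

Q is a product of powers, so relative uncertainties combine in quadrature:
  (2·δp/p)² = (2×0.0195)² = 0.00152;  (1·δu/u)² = (1×0.0472)² = 0.00223;  (1·δq/q)² = (1×0.0320)² = 0.00102;  (-2·δb/b)² = (-2×0.103)² = 0.0421
δQ/Q = √(0.0469) = 0.217

21.7%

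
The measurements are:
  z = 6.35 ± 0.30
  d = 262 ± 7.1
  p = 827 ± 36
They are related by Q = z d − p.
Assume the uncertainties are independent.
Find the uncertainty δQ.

Let w = z·d = 1660. δw/w = √((1·δz/z)² + (1·δd/d)²) = √(0.00223 + 0.000734) = 0.0545, so δw = 90.6.
Q = w − p: δQ = √(δw² + δp²) = √(8210 + 1300) = 97.5

97.5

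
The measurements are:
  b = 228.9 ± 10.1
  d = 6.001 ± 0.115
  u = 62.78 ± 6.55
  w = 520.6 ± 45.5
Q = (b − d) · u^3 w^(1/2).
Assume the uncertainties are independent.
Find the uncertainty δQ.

Let h = b − d = 222.9. δh = √(δb² + δd²) = √(102 + 0.0132) = 10.1, so δh/h = 0.0453.
Q is then a monomial in h, u, w:
δQ/Q = √((δh/h)² + (3·δu/u)² + (½·δw/w)²) = √(0.00205 + 0.0980 + 0.00191) = 0.319
Q = 1.258e+09, so δQ = 0.319 × 1.258e+09 = 4.02e+08.

4.02e+08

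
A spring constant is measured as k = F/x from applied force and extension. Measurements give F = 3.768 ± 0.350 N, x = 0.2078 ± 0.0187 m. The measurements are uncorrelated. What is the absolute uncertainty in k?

2.35 N/m

For a monomial k ∝ F, x^-1, fractional errors add in quadrature:
  (1·δF/F)² = (1×0.0929)² = 0.00863;  (-1·δx/x)² = (-1×0.0900)² = 0.00810
δk/k = √(0.0167) = 0.129
k = 18.13 N/m, so δk = 0.129 × 18.13 = 2.35 N/m.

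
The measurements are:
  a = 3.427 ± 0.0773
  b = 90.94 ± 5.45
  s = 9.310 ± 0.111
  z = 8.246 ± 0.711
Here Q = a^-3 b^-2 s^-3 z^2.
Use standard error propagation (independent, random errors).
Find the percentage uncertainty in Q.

Relative error in a monomial: (δQ/Q)² = Σ (nᵢ · δxᵢ/xᵢ)².
  (-3·δa/a)² = (-3×0.0226)² = 0.00458;  (-2·δb/b)² = (-2×0.0599)² = 0.0144;  (-3·δs/s)² = (-3×0.0119)² = 0.00128;  (2·δz/z)² = (2×0.0862)² = 0.0297
δQ/Q = √(0.0500) = 0.224

22.4%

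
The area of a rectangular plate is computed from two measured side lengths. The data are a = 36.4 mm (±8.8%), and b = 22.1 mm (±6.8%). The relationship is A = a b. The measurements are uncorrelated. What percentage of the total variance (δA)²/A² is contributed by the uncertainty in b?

(δA/A)² = (1·δa/a)² + (1·δb/b)²
  a term: (1×0.0880)² = 0.00774
  b term: (1×0.0680)² = 0.00462
Total = 0.0124. Share from b = 0.00462/0.0124 = 0.374.

37.4%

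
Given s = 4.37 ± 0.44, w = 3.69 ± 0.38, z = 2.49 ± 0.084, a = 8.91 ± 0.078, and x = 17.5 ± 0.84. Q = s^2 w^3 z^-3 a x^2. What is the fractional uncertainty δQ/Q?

Q is a product of powers, so relative uncertainties combine in quadrature:
  (2·δs/s)² = (2×0.101)² = 0.0406;  (3·δw/w)² = (3×0.103)² = 0.0954;  (-3·δz/z)² = (-3×0.0337)² = 0.0102;  (1·δa/a)² = (1×0.00875)² = 7.66e-05;  (2·δx/x)² = (2×0.0480)² = 0.00922
δQ/Q = √(0.156) = 0.394

0.394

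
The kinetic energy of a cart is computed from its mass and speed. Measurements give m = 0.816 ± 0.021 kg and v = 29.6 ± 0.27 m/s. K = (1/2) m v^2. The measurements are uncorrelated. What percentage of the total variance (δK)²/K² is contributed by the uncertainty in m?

66.6%

(δK/K)² = (1·δm/m)² + (2·δv/v)²
  m term: (1×0.0257)² = 0.000662
  v term: (2×0.00912)² = 0.000333
Total = 0.000995. Share from m = 0.000662/0.000995 = 0.666.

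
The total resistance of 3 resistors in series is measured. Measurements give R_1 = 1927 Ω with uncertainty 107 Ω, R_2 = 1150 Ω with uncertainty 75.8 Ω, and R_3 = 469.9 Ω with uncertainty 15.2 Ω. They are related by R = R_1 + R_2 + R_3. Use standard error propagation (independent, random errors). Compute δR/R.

Absolute uncertainties add in quadrature for a linear combination:
  (δR_1)² = 11400;  (δR_2)² = 5750;  (δR_3)² = 231
δR = √(17400) = 132 Ω
R = 3547 Ω, so δR/R = 132/3547 = 0.0372.

0.0372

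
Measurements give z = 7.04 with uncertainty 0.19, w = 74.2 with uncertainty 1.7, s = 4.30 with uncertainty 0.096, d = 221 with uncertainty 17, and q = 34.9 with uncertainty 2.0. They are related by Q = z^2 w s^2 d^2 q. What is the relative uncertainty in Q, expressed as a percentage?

18.0%

Products/powers → add relative errors in quadrature, weighted by exponent:
  (2·δz/z)² = (2×0.0270)² = 0.00291;  (1·δw/w)² = (1×0.0229)² = 0.000525;  (2·δs/s)² = (2×0.0223)² = 0.00199;  (2·δd/d)² = (2×0.0769)² = 0.0237;  (1·δq/q)² = (1×0.0573)² = 0.00328
δQ/Q = √(0.0324) = 0.180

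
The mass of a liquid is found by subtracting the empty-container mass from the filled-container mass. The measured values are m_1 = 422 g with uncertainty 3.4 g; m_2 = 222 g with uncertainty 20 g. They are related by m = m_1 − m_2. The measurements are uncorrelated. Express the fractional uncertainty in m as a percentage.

10.1%

Sums and differences: (δm)² = Σ (cᵢ δxᵢ)².
  (δm_1)² = 11.6;  (δm_2)² = 400
δm = √(412) = 20.3 g
m = 200 g, so δm/m = 20.3/200 = 0.101.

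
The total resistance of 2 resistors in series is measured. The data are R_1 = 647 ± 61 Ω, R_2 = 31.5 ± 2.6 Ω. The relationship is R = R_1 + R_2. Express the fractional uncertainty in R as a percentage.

Absolute uncertainties add in quadrature for a linear combination:
  (δR_1)² = 3720;  (δR_2)² = 6.76
δR = √(3730) = 61.1 Ω
R = 678 Ω, so δR/R = 61.1/678 = 0.0900.

9.00%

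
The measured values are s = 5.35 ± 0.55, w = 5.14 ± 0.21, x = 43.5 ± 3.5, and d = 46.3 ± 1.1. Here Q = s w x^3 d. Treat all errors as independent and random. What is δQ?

Relative error in a monomial: (δQ/Q)² = Σ (nᵢ · δxᵢ/xᵢ)².
  (1·δs/s)² = (1×0.103)² = 0.0106;  (1·δw/w)² = (1×0.0409)² = 0.00167;  (3·δx/x)² = (3×0.0805)² = 0.0583;  (1·δd/d)² = (1×0.0238)² = 0.000564
δQ/Q = √(0.0711) = 0.267
Q = 1.05e+08, so δQ = 0.267 × 1.05e+08 = 2.79e+07.

2.79e+07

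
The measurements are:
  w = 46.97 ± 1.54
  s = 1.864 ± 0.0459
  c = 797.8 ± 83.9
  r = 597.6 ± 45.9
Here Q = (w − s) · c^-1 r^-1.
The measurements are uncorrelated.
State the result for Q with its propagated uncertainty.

(9.461 ± 1.27) × 10^-5

Let u = w − s = 45.11. δu = √(δw² + δs²) = √(2.37 + 0.00211) = 1.54, so δu/u = 0.0342.
Q is then a monomial in u, c, r:
δQ/Q = √((δu/u)² + (-1·δc/c)² + (-1·δr/r)²) = √(0.00117 + 0.0111 + 0.00590) = 0.135
Q = 9.461e-05, so δQ = 0.135 × 9.461e-05 = 1.27e-05.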